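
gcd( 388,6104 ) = 4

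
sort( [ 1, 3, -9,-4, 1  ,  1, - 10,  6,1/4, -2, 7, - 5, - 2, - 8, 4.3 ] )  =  [ - 10, -9, - 8, - 5,  -  4, - 2,-2, 1/4, 1,  1 , 1 , 3, 4.3, 6, 7 ]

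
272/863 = 272/863=0.32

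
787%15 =7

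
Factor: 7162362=2^1*3^2*29^1*13721^1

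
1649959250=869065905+780893345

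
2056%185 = 21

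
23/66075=23/66075 = 0.00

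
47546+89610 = 137156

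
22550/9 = 2505 + 5/9 = 2505.56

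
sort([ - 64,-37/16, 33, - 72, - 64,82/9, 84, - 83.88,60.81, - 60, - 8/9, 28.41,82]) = [ - 83.88, - 72, - 64, -64,  -  60, - 37/16, - 8/9, 82/9, 28.41,33,60.81,82,  84 ] 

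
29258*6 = 175548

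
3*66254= 198762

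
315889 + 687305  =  1003194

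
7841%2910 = 2021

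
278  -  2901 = -2623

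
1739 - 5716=-3977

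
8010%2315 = 1065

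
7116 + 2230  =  9346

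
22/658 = 11/329 = 0.03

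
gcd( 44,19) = 1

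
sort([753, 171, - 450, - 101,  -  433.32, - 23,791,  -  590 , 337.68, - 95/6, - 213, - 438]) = [ - 590, - 450,-438, - 433.32,  -  213, -101, - 23, - 95/6,171,337.68,753,791]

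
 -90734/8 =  - 11342 + 1/4  =  -  11341.75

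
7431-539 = 6892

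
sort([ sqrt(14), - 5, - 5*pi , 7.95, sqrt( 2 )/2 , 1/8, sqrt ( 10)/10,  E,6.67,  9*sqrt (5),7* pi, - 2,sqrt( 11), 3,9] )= [ - 5*pi, - 5, - 2,1/8,  sqrt( 10)/10 , sqrt( 2) /2,E, 3, sqrt( 11),  sqrt( 14),  6.67, 7.95,9, 9 * sqrt( 5),  7*pi] 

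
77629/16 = 77629/16 = 4851.81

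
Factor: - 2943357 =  - 3^1 * 31^1*31649^1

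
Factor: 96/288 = 1/3 = 3^( - 1)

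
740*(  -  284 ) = - 210160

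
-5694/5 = - 1139+1/5  =  - 1138.80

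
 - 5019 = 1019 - 6038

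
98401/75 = 98401/75 = 1312.01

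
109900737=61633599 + 48267138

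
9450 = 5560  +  3890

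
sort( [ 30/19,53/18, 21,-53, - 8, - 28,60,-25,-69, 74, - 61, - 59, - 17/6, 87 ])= [ - 69, - 61,  -  59, - 53 , - 28,- 25, - 8, - 17/6, 30/19, 53/18,21, 60, 74 , 87]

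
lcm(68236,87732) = 614124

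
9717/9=1079+2/3 = 1079.67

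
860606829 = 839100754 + 21506075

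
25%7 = 4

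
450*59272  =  26672400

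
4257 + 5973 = 10230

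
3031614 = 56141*54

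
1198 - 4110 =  - 2912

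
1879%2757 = 1879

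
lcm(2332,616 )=32648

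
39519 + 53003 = 92522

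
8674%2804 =262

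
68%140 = 68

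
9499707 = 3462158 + 6037549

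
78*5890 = 459420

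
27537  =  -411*( - 67)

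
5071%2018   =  1035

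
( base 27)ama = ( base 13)3793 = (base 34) 6S6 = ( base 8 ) 17326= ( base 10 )7894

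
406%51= 49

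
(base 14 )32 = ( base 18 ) 28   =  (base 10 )44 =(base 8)54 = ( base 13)35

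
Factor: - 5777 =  - 53^1*109^1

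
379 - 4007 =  - 3628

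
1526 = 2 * 763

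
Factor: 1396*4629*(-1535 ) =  - 9919298940 = - 2^2*3^1*5^1*307^1 * 349^1*1543^1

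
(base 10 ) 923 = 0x39b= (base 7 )2456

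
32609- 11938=20671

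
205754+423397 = 629151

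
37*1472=54464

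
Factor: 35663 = 19^1*1877^1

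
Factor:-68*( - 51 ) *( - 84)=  - 2^4 *3^2 * 7^1*17^2 = - 291312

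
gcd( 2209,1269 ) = 47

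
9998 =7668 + 2330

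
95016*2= 190032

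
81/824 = 81/824 = 0.10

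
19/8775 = 19/8775 = 0.00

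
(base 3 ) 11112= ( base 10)122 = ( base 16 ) 7A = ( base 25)4m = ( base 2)1111010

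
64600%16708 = 14476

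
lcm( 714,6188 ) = 18564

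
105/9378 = 35/3126= 0.01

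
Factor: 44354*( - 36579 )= - 2^1*3^1 * 67^1 * 89^1 * 137^1*331^1=- 1622424966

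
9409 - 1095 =8314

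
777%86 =3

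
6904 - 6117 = 787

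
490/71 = 490/71 = 6.90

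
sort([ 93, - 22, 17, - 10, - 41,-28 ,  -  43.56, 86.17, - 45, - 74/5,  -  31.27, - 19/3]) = [  -  45, - 43.56, - 41, - 31.27, - 28  , - 22,-74/5, - 10, - 19/3, 17, 86.17,93]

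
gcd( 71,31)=1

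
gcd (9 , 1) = 1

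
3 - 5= - 2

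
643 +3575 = 4218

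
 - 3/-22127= 3/22127 = 0.00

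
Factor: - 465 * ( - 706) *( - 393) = - 129017970 = - 2^1*3^2*5^1 * 31^1*131^1* 353^1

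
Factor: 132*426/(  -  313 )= -2^3 * 3^2 * 11^1*71^1 * 313^(-1)  =  - 56232/313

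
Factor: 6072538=2^1 *3036269^1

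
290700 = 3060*95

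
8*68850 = 550800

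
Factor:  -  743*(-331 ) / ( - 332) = - 2^( - 2 ) * 83^(-1)*331^1*743^1 =- 245933/332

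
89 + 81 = 170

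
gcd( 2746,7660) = 2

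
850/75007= 850/75007 = 0.01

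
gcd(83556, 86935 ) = 1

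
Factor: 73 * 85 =6205 =5^1 * 17^1*73^1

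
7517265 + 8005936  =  15523201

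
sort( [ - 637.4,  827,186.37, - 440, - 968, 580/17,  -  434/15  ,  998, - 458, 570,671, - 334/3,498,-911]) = [ - 968, - 911, - 637.4,-458,  -  440, - 334/3, - 434/15, 580/17, 186.37,  498 , 570,671 , 827,998]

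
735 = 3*245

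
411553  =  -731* ( - 563)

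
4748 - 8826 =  -4078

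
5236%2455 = 326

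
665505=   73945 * 9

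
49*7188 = 352212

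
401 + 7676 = 8077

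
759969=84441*9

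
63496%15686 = 752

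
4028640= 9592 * 420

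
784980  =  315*2492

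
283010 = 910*311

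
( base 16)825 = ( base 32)215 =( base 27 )2N6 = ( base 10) 2085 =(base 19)5EE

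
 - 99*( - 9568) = 947232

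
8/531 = 8/531 = 0.02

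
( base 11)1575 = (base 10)2018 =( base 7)5612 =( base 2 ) 11111100010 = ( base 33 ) 1s5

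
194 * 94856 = 18402064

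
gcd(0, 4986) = 4986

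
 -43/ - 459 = 43/459 = 0.09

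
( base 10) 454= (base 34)dc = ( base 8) 706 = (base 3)121211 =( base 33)dp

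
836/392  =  209/98=2.13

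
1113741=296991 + 816750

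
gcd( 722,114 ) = 38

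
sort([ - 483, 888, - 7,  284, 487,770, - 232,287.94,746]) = [ - 483, - 232, - 7, 284,  287.94,487,746, 770,888 ]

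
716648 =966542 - 249894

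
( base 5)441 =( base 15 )81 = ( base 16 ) 79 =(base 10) 121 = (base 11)100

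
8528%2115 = 68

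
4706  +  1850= 6556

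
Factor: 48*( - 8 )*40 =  - 15360 = - 2^10 * 3^1  *  5^1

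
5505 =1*5505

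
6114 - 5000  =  1114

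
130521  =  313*417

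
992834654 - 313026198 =679808456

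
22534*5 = 112670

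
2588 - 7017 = -4429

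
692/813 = 692/813 = 0.85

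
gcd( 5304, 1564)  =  68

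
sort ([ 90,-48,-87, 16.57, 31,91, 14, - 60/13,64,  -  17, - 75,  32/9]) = [ - 87, - 75,-48, - 17, - 60/13,32/9, 14, 16.57,31,64 , 90, 91 ]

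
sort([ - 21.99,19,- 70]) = [ - 70, - 21.99,19]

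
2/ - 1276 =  - 1 + 637/638 = - 0.00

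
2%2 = 0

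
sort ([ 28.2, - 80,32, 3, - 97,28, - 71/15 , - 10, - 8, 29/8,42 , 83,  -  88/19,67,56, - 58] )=[ - 97, - 80, - 58, - 10, - 8,-71/15, - 88/19, 3,29/8,28, 28.2,32,42,56,67,  83 ]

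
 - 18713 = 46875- 65588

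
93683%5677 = 2851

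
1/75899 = 1/75899 = 0.00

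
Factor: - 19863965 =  - 5^1*11^2*32833^1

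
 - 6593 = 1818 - 8411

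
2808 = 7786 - 4978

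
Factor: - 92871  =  -3^2*17^1*607^1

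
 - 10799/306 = -10799/306 = - 35.29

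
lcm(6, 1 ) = 6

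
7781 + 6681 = 14462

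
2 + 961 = 963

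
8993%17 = 0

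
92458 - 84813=7645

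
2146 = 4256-2110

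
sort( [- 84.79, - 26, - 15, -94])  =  [ - 94, - 84.79,- 26, - 15 ] 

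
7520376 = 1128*6667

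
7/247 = 7/247= 0.03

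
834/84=139/14 = 9.93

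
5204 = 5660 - 456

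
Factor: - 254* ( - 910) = 2^2*5^1*7^1*13^1*127^1 = 231140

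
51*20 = 1020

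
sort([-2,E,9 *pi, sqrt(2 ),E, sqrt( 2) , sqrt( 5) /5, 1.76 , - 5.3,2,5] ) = [-5.3, - 2, sqrt(5 )/5 , sqrt (2),sqrt( 2 ),1.76,2, E , E, 5,9 * pi]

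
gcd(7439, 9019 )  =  1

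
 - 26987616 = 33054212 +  - 60041828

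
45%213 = 45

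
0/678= 0 = 0.00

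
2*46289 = 92578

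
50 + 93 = 143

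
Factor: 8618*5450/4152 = 11742025/1038 = 2^(-1)*3^( - 1) * 5^2*31^1*109^1* 139^1*173^( - 1 )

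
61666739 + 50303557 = 111970296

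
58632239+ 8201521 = 66833760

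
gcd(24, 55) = 1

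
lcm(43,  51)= 2193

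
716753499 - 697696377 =19057122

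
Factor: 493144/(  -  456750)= -246572/228375   =  - 2^2*3^( -2 )*5^(-3)*7^ ( - 1) * 29^( - 1) * 61643^1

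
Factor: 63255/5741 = 3^1*5^1*4217^1 * 5741^(- 1)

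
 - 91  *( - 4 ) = 364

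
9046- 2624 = 6422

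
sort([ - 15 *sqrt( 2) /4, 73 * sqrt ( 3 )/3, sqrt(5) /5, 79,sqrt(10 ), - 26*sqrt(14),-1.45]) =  [ - 26*sqrt(14 ),- 15 * sqrt ( 2 ) /4,-1.45, sqrt( 5 )/5, sqrt( 10 ) , 73 * sqrt(3 )/3, 79] 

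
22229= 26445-4216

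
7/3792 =7/3792 = 0.00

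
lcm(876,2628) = 2628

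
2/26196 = 1/13098 = 0.00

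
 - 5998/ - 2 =2999 + 0/1 = 2999.00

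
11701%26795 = 11701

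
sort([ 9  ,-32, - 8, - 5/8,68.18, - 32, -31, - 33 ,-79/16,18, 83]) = [ - 33, - 32, - 32, - 31, - 8,- 79/16, - 5/8 , 9,18, 68.18 , 83 ]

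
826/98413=118/14059 =0.01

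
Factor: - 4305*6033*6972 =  - 181077237180=   - 2^2*3^3 *5^1*7^2*41^1*83^1 *2011^1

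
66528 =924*72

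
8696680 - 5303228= 3393452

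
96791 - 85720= 11071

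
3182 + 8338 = 11520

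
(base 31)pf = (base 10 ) 790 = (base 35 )MK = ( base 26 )14A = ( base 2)1100010110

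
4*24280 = 97120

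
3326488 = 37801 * 88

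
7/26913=7/26913 =0.00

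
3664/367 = 9 + 361/367 = 9.98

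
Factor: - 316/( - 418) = 2^1*11^( - 1) * 19^ ( - 1)*79^1 = 158/209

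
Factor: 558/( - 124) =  - 9/2 = - 2^(-1 ) * 3^2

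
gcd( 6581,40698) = 1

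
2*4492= 8984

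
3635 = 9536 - 5901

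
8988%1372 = 756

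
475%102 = 67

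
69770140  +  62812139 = 132582279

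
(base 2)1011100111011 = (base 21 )da4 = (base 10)5947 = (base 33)5F7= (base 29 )722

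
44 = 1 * 44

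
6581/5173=1 + 1408/5173 = 1.27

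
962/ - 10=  - 97 + 4/5 = - 96.20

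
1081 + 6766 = 7847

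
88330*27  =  2384910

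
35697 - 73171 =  -37474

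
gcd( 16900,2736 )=4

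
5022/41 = 122  +  20/41 = 122.49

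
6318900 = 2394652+3924248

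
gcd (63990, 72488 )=2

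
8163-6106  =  2057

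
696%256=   184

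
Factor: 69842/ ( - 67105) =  -2^1*5^( - 1) *47^1*743^1*13421^(  -  1 )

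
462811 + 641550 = 1104361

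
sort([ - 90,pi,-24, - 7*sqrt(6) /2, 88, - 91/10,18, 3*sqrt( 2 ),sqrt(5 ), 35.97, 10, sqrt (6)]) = [ - 90, - 24, - 91/10,-7 * sqrt( 6 ) /2 , sqrt(5 ), sqrt( 6 ),pi,3*sqrt ( 2 ) , 10, 18,  35.97,88 ]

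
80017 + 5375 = 85392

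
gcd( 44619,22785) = 3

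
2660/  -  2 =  - 1330/1=- 1330.00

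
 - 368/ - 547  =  368/547 = 0.67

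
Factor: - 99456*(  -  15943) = 1585627008 =2^7*3^1*7^1 * 37^1*107^1*149^1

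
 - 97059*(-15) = 1455885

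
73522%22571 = 5809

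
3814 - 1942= 1872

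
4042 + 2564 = 6606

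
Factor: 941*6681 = 3^1*17^1* 131^1*941^1 = 6286821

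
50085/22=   2276 + 13/22 = 2276.59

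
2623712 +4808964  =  7432676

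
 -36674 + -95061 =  - 131735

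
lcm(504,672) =2016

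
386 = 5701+-5315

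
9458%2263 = 406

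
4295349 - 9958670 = -5663321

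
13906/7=1986  +  4/7 = 1986.57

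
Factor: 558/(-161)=-2^1*3^2*7^(  -  1 )*23^(-1)*31^1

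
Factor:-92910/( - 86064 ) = 2^( - 3 )*5^1* 11^(- 1)*19^1 = 95/88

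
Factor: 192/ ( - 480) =-2^1*5^ ( - 1 )= - 2/5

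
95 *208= 19760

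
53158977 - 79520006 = - 26361029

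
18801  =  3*6267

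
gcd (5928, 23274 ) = 6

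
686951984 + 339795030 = 1026747014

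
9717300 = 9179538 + 537762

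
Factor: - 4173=- 3^1*13^1*107^1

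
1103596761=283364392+820232369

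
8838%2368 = 1734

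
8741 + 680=9421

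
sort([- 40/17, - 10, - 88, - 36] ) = [  -  88, - 36, - 10, - 40/17] 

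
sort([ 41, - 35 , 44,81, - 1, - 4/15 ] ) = [ - 35, - 1, - 4/15,41,44,81 ] 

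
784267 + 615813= 1400080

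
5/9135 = 1/1827 = 0.00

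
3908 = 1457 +2451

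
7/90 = 7/90 = 0.08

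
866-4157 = -3291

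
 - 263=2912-3175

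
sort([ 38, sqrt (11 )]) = [ sqrt ( 11), 38]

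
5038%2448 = 142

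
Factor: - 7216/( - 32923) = 2^4* 73^( - 1 ) = 16/73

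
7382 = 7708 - 326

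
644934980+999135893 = 1644070873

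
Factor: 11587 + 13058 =3^1*5^1*31^1*53^1=24645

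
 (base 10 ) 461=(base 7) 1226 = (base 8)715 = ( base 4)13031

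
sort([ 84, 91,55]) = [ 55,  84,91]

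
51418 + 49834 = 101252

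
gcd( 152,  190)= 38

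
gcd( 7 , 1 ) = 1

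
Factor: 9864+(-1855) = 8009^1= 8009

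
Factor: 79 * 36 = 2^2*3^2*79^1 =2844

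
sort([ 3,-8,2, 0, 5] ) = [ - 8,  0, 2, 3, 5 ] 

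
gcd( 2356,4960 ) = 124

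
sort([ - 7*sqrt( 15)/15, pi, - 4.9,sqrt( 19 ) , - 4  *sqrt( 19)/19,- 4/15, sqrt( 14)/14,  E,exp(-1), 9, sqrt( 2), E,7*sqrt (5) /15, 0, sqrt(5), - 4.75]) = [ - 4.9, - 4.75 ,-7 *sqrt( 15)/15, - 4* sqrt( 19)/19 , - 4/15, 0, sqrt( 14)/14,  exp( - 1 ),  7*sqrt( 5 )/15, sqrt(2),sqrt (5 ),  E,E,pi, sqrt(19 ), 9] 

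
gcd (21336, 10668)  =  10668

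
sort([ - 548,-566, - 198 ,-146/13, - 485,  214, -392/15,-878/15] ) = [ - 566, - 548,-485 , - 198,-878/15,-392/15, - 146/13, 214] 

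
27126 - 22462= 4664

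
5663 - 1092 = 4571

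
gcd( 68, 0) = 68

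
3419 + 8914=12333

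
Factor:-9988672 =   -  2^6*97^1*1609^1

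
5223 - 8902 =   -  3679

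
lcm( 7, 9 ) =63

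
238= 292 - 54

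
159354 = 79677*2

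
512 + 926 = 1438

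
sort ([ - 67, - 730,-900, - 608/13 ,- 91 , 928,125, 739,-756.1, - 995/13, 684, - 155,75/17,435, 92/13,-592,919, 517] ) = [ - 900, - 756.1,- 730 , - 592,-155, - 91, - 995/13, - 67, - 608/13, 75/17,92/13,  125,435,517, 684,739,  919 , 928 ]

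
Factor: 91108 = 2^2*22777^1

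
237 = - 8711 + 8948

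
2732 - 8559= - 5827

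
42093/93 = 14031/31= 452.61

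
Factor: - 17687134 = - 2^1*47^1*83^1*2267^1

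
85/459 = 5/27 = 0.19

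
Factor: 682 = 2^1*11^1*31^1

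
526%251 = 24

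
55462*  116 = 6433592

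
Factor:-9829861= -9829861^1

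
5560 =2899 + 2661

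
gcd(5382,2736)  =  18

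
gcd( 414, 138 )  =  138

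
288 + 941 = 1229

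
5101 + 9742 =14843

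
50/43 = 1+7/43   =  1.16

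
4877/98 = 4877/98 = 49.77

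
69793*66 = 4606338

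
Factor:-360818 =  - 2^1 * 29^1*6221^1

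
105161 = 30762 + 74399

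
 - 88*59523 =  - 5238024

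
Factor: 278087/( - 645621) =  - 3^( - 1)*307^(-1)*701^( - 1)*278087^1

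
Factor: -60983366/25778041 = - 2^1*19^(-1 )*71^( - 1 )*97^(-1)*107^1*197^( - 1)*284969^1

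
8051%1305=221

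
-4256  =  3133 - 7389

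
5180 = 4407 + 773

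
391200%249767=141433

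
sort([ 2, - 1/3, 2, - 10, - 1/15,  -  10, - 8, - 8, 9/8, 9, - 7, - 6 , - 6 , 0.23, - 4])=[-10, - 10, - 8, - 8, - 7, - 6, - 6, - 4, - 1/3,-1/15,0.23,  9/8, 2, 2,9] 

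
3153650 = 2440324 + 713326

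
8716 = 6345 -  - 2371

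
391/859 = 391/859= 0.46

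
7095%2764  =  1567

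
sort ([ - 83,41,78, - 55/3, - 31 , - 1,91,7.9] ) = [ - 83, - 31, - 55/3, - 1,  7.9,41,78,91 ]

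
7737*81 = 626697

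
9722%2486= 2264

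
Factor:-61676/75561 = -2^2*3^( - 1)*17^1*89^( - 1)*283^( - 1 ) * 907^1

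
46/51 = 46/51 = 0.90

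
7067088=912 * 7749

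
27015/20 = 5403/4 = 1350.75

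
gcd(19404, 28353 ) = 3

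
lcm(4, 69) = 276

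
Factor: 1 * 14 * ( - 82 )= - 1148 = - 2^2*7^1 * 41^1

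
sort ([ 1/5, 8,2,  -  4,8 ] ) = [  -  4,1/5,2,8,8]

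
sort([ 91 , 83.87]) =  [83.87, 91 ] 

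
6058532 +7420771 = 13479303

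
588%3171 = 588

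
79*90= 7110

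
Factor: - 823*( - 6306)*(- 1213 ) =  -  2^1  *3^1*823^1*1051^1*1213^1 = -6295273494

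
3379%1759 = 1620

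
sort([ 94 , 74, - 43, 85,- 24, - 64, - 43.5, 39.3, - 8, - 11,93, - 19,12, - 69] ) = [  -  69, - 64 , - 43.5, - 43,-24, - 19, -11, - 8,12,39.3,74,85, 93,94]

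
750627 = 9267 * 81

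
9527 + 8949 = 18476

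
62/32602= 31/16301 = 0.00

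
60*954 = 57240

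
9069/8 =1133 + 5/8 = 1133.62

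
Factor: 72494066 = 2^1 * 281^1*128993^1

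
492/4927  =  492/4927  =  0.10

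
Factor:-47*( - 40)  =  1880 = 2^3*5^1*47^1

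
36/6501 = 12/2167  =  0.01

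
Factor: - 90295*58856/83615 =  - 151840072/2389=-2^3*1051^1*2389^( - 1)*18059^1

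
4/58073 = 4/58073  =  0.00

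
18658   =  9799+8859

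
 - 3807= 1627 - 5434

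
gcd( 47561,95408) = 1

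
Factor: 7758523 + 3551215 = 11309738 = 2^1 *11^1*514079^1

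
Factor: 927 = 3^2  *  103^1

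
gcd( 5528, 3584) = 8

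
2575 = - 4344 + 6919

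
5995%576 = 235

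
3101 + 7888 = 10989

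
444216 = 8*55527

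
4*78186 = 312744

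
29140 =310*94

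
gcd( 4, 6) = 2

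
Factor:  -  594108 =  - 2^2 * 3^3*5501^1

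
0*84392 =0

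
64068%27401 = 9266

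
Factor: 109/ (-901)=  -  17^(-1 )*53^(-1)*109^1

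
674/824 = 337/412 = 0.82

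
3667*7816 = 28661272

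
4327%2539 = 1788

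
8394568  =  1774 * 4732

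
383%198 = 185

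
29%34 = 29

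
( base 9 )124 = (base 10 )103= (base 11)94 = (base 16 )67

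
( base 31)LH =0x29C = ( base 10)668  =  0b1010011100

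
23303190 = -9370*(  -  2487 ) 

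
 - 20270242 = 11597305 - 31867547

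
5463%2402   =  659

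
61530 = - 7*(  -  8790)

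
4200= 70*60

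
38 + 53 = 91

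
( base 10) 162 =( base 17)99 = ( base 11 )138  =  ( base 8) 242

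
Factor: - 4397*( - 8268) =36354396 = 2^2*3^1*13^1*53^1*4397^1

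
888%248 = 144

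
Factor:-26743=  - 47^1*569^1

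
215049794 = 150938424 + 64111370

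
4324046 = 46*94001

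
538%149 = 91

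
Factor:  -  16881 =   -  3^1*17^1* 331^1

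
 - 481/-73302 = 481/73302 = 0.01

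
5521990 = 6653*830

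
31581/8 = 31581/8 = 3947.62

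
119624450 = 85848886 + 33775564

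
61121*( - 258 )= - 15769218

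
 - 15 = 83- 98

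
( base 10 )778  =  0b1100001010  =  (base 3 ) 1001211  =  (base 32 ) oa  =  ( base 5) 11103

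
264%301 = 264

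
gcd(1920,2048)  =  128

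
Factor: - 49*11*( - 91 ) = 7^3 *11^1*13^1 = 49049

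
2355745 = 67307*35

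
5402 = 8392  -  2990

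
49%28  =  21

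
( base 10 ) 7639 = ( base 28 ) 9kn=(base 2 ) 1110111010111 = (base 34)6kn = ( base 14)2ad9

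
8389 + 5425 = 13814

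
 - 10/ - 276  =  5/138 = 0.04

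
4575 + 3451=8026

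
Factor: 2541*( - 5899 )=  - 14989359 = - 3^1 *7^1*11^2*17^1*347^1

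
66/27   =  2 + 4/9 = 2.44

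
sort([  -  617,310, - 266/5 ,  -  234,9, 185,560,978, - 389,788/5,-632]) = [- 632, -617, - 389, - 234, - 266/5, 9, 788/5,185,310,560,978 ] 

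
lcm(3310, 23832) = 119160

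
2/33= 2/33= 0.06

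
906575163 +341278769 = 1247853932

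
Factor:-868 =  - 2^2 * 7^1 * 31^1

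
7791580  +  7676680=15468260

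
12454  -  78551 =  - 66097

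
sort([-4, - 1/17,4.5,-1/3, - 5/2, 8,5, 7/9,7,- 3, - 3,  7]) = [ - 4, - 3,-3,-5/2, - 1/3,-1/17, 7/9,4.5, 5,7,7, 8]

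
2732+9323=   12055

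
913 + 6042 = 6955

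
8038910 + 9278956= 17317866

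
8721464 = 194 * 44956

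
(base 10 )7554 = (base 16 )1d82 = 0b1110110000010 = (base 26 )B4E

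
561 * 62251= 34922811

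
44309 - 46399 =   -  2090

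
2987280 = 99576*30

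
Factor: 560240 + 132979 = 3^1*311^1*743^1=693219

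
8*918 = 7344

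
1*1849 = 1849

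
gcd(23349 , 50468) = 1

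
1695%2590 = 1695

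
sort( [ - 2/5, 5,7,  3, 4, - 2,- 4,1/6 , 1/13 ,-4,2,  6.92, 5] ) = [ - 4 ,- 4,-2 , - 2/5, 1/13, 1/6, 2,3,4, 5,5 , 6.92, 7] 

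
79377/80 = 79377/80 = 992.21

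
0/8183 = 0 = 0.00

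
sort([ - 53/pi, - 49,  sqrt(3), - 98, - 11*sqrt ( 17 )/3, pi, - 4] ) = [ - 98, - 49, - 53/pi, - 11 * sqrt (17)/3, - 4,sqrt (3 ),  pi]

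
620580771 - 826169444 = -205588673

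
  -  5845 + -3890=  - 9735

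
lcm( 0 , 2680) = 0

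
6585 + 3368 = 9953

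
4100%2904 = 1196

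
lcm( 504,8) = 504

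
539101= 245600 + 293501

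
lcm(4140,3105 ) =12420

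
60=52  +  8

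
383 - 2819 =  - 2436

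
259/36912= 259/36912 = 0.01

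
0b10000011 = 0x83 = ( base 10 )131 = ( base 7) 245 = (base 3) 11212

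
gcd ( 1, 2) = 1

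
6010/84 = 3005/42  =  71.55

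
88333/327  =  88333/327 =270.13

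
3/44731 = 3/44731= 0.00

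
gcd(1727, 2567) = 1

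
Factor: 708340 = 2^2*5^1 * 107^1  *  331^1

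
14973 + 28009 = 42982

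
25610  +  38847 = 64457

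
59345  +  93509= 152854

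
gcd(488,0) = 488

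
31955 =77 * 415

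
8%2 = 0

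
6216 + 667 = 6883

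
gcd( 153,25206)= 3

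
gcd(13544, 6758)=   2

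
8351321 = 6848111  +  1503210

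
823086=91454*9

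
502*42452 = 21310904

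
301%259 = 42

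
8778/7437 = 1 + 447/2479 = 1.18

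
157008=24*6542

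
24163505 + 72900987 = 97064492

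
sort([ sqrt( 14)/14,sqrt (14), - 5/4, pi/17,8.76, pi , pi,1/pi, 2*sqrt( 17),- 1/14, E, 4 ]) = [-5/4 ,-1/14 , pi/17, sqrt(14 ) /14,1/pi,E,pi, pi , sqrt( 14 ),4,2 * sqrt (17 ),8.76] 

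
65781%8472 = 6477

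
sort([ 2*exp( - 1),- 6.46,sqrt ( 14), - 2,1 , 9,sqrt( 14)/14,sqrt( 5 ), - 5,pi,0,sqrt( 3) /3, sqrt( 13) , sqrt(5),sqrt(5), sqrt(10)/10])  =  [ - 6.46, -5, - 2,0,sqrt( 14)/14, sqrt( 10 ) /10, sqrt( 3)/3,2*exp (- 1 ) , 1, sqrt(5) , sqrt ( 5), sqrt( 5 ), pi,sqrt(13 ),sqrt(14),9] 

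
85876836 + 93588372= 179465208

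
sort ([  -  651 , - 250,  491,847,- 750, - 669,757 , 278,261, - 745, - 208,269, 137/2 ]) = [ - 750,  -  745, - 669, - 651, - 250,  -  208, 137/2, 261 , 269, 278, 491, 757, 847] 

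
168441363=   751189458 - 582748095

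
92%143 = 92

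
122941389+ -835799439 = -712858050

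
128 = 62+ 66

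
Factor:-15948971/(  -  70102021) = 11^(-1 )*691^1 * 23081^1 * 6372911^( - 1 )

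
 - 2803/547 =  - 2803/547 = - 5.12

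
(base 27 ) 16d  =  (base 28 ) 148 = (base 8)1610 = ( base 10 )904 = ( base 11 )752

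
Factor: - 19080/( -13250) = 2^2 * 3^2*5^( - 2) = 36/25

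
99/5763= 33/1921 = 0.02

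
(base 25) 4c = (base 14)80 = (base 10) 112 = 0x70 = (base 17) 6a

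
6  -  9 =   -  3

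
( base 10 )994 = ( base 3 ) 1100211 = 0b1111100010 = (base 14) 510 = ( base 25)1ej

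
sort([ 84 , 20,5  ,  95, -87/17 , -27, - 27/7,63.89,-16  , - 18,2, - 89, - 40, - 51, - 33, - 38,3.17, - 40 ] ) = [ - 89,  -  51,-40, -40,-38, - 33, - 27, - 18, - 16, - 87/17, - 27/7,2,3.17,5,20,63.89,84 , 95 ]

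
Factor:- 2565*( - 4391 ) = 11262915 = 3^3* 5^1* 19^1*4391^1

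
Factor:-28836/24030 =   -  6/5=-2^1*3^1 * 5^( - 1)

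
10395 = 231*45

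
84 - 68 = 16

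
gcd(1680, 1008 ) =336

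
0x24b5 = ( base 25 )F0M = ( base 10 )9397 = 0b10010010110101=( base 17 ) 1F8D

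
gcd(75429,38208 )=3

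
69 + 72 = 141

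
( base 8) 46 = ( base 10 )38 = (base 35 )13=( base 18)22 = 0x26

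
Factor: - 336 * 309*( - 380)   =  39453120 = 2^6 * 3^2*5^1*7^1 * 19^1*103^1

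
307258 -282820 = 24438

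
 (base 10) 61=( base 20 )31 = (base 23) 2f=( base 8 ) 75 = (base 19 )34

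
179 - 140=39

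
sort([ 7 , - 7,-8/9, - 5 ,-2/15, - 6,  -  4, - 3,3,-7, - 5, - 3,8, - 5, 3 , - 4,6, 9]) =[ - 7,-7 ,-6 , - 5 ,-5, - 5, - 4 ,- 4, - 3 , - 3, - 8/9, - 2/15, 3, 3 , 6,7 , 8 , 9 ]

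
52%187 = 52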